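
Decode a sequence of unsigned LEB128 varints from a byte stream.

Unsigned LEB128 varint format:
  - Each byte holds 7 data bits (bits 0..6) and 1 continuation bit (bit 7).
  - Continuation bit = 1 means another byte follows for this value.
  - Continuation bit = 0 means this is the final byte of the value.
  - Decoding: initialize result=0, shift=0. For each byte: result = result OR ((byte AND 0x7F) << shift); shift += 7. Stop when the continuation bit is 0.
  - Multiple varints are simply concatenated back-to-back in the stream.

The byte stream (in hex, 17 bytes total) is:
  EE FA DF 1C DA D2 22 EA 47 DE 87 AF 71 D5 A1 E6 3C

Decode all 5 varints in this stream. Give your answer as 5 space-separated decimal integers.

  byte[0]=0xEE cont=1 payload=0x6E=110: acc |= 110<<0 -> acc=110 shift=7
  byte[1]=0xFA cont=1 payload=0x7A=122: acc |= 122<<7 -> acc=15726 shift=14
  byte[2]=0xDF cont=1 payload=0x5F=95: acc |= 95<<14 -> acc=1572206 shift=21
  byte[3]=0x1C cont=0 payload=0x1C=28: acc |= 28<<21 -> acc=60292462 shift=28 [end]
Varint 1: bytes[0:4] = EE FA DF 1C -> value 60292462 (4 byte(s))
  byte[4]=0xDA cont=1 payload=0x5A=90: acc |= 90<<0 -> acc=90 shift=7
  byte[5]=0xD2 cont=1 payload=0x52=82: acc |= 82<<7 -> acc=10586 shift=14
  byte[6]=0x22 cont=0 payload=0x22=34: acc |= 34<<14 -> acc=567642 shift=21 [end]
Varint 2: bytes[4:7] = DA D2 22 -> value 567642 (3 byte(s))
  byte[7]=0xEA cont=1 payload=0x6A=106: acc |= 106<<0 -> acc=106 shift=7
  byte[8]=0x47 cont=0 payload=0x47=71: acc |= 71<<7 -> acc=9194 shift=14 [end]
Varint 3: bytes[7:9] = EA 47 -> value 9194 (2 byte(s))
  byte[9]=0xDE cont=1 payload=0x5E=94: acc |= 94<<0 -> acc=94 shift=7
  byte[10]=0x87 cont=1 payload=0x07=7: acc |= 7<<7 -> acc=990 shift=14
  byte[11]=0xAF cont=1 payload=0x2F=47: acc |= 47<<14 -> acc=771038 shift=21
  byte[12]=0x71 cont=0 payload=0x71=113: acc |= 113<<21 -> acc=237749214 shift=28 [end]
Varint 4: bytes[9:13] = DE 87 AF 71 -> value 237749214 (4 byte(s))
  byte[13]=0xD5 cont=1 payload=0x55=85: acc |= 85<<0 -> acc=85 shift=7
  byte[14]=0xA1 cont=1 payload=0x21=33: acc |= 33<<7 -> acc=4309 shift=14
  byte[15]=0xE6 cont=1 payload=0x66=102: acc |= 102<<14 -> acc=1675477 shift=21
  byte[16]=0x3C cont=0 payload=0x3C=60: acc |= 60<<21 -> acc=127504597 shift=28 [end]
Varint 5: bytes[13:17] = D5 A1 E6 3C -> value 127504597 (4 byte(s))

Answer: 60292462 567642 9194 237749214 127504597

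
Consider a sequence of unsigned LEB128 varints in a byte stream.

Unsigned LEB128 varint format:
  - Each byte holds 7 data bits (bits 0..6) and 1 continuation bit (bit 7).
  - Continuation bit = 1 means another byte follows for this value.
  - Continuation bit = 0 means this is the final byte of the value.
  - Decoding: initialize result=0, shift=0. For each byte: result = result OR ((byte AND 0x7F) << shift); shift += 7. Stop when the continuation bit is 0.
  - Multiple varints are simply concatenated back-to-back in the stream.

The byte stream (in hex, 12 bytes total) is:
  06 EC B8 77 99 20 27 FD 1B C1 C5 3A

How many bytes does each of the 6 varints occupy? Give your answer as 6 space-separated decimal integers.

Answer: 1 3 2 1 2 3

Derivation:
  byte[0]=0x06 cont=0 payload=0x06=6: acc |= 6<<0 -> acc=6 shift=7 [end]
Varint 1: bytes[0:1] = 06 -> value 6 (1 byte(s))
  byte[1]=0xEC cont=1 payload=0x6C=108: acc |= 108<<0 -> acc=108 shift=7
  byte[2]=0xB8 cont=1 payload=0x38=56: acc |= 56<<7 -> acc=7276 shift=14
  byte[3]=0x77 cont=0 payload=0x77=119: acc |= 119<<14 -> acc=1956972 shift=21 [end]
Varint 2: bytes[1:4] = EC B8 77 -> value 1956972 (3 byte(s))
  byte[4]=0x99 cont=1 payload=0x19=25: acc |= 25<<0 -> acc=25 shift=7
  byte[5]=0x20 cont=0 payload=0x20=32: acc |= 32<<7 -> acc=4121 shift=14 [end]
Varint 3: bytes[4:6] = 99 20 -> value 4121 (2 byte(s))
  byte[6]=0x27 cont=0 payload=0x27=39: acc |= 39<<0 -> acc=39 shift=7 [end]
Varint 4: bytes[6:7] = 27 -> value 39 (1 byte(s))
  byte[7]=0xFD cont=1 payload=0x7D=125: acc |= 125<<0 -> acc=125 shift=7
  byte[8]=0x1B cont=0 payload=0x1B=27: acc |= 27<<7 -> acc=3581 shift=14 [end]
Varint 5: bytes[7:9] = FD 1B -> value 3581 (2 byte(s))
  byte[9]=0xC1 cont=1 payload=0x41=65: acc |= 65<<0 -> acc=65 shift=7
  byte[10]=0xC5 cont=1 payload=0x45=69: acc |= 69<<7 -> acc=8897 shift=14
  byte[11]=0x3A cont=0 payload=0x3A=58: acc |= 58<<14 -> acc=959169 shift=21 [end]
Varint 6: bytes[9:12] = C1 C5 3A -> value 959169 (3 byte(s))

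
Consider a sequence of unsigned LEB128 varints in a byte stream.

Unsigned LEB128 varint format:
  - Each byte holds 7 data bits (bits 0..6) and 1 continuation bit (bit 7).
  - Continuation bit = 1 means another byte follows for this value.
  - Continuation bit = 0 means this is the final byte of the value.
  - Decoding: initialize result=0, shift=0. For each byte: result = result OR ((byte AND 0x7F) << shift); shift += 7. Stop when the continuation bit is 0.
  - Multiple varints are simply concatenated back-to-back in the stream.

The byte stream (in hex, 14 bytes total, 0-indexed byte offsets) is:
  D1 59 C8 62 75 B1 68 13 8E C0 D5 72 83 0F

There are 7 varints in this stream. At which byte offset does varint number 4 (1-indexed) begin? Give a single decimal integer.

  byte[0]=0xD1 cont=1 payload=0x51=81: acc |= 81<<0 -> acc=81 shift=7
  byte[1]=0x59 cont=0 payload=0x59=89: acc |= 89<<7 -> acc=11473 shift=14 [end]
Varint 1: bytes[0:2] = D1 59 -> value 11473 (2 byte(s))
  byte[2]=0xC8 cont=1 payload=0x48=72: acc |= 72<<0 -> acc=72 shift=7
  byte[3]=0x62 cont=0 payload=0x62=98: acc |= 98<<7 -> acc=12616 shift=14 [end]
Varint 2: bytes[2:4] = C8 62 -> value 12616 (2 byte(s))
  byte[4]=0x75 cont=0 payload=0x75=117: acc |= 117<<0 -> acc=117 shift=7 [end]
Varint 3: bytes[4:5] = 75 -> value 117 (1 byte(s))
  byte[5]=0xB1 cont=1 payload=0x31=49: acc |= 49<<0 -> acc=49 shift=7
  byte[6]=0x68 cont=0 payload=0x68=104: acc |= 104<<7 -> acc=13361 shift=14 [end]
Varint 4: bytes[5:7] = B1 68 -> value 13361 (2 byte(s))
  byte[7]=0x13 cont=0 payload=0x13=19: acc |= 19<<0 -> acc=19 shift=7 [end]
Varint 5: bytes[7:8] = 13 -> value 19 (1 byte(s))
  byte[8]=0x8E cont=1 payload=0x0E=14: acc |= 14<<0 -> acc=14 shift=7
  byte[9]=0xC0 cont=1 payload=0x40=64: acc |= 64<<7 -> acc=8206 shift=14
  byte[10]=0xD5 cont=1 payload=0x55=85: acc |= 85<<14 -> acc=1400846 shift=21
  byte[11]=0x72 cont=0 payload=0x72=114: acc |= 114<<21 -> acc=240476174 shift=28 [end]
Varint 6: bytes[8:12] = 8E C0 D5 72 -> value 240476174 (4 byte(s))
  byte[12]=0x83 cont=1 payload=0x03=3: acc |= 3<<0 -> acc=3 shift=7
  byte[13]=0x0F cont=0 payload=0x0F=15: acc |= 15<<7 -> acc=1923 shift=14 [end]
Varint 7: bytes[12:14] = 83 0F -> value 1923 (2 byte(s))

Answer: 5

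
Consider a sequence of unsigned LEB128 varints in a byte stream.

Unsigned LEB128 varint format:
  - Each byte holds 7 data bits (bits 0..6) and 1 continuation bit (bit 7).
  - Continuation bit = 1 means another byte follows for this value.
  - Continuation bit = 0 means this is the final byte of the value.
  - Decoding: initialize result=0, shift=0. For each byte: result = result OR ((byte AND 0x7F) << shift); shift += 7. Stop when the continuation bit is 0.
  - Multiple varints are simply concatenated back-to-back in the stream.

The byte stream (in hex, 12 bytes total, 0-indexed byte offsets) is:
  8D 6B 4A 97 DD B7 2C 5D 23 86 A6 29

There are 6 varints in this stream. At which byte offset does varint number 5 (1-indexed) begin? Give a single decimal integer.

Answer: 8

Derivation:
  byte[0]=0x8D cont=1 payload=0x0D=13: acc |= 13<<0 -> acc=13 shift=7
  byte[1]=0x6B cont=0 payload=0x6B=107: acc |= 107<<7 -> acc=13709 shift=14 [end]
Varint 1: bytes[0:2] = 8D 6B -> value 13709 (2 byte(s))
  byte[2]=0x4A cont=0 payload=0x4A=74: acc |= 74<<0 -> acc=74 shift=7 [end]
Varint 2: bytes[2:3] = 4A -> value 74 (1 byte(s))
  byte[3]=0x97 cont=1 payload=0x17=23: acc |= 23<<0 -> acc=23 shift=7
  byte[4]=0xDD cont=1 payload=0x5D=93: acc |= 93<<7 -> acc=11927 shift=14
  byte[5]=0xB7 cont=1 payload=0x37=55: acc |= 55<<14 -> acc=913047 shift=21
  byte[6]=0x2C cont=0 payload=0x2C=44: acc |= 44<<21 -> acc=93187735 shift=28 [end]
Varint 3: bytes[3:7] = 97 DD B7 2C -> value 93187735 (4 byte(s))
  byte[7]=0x5D cont=0 payload=0x5D=93: acc |= 93<<0 -> acc=93 shift=7 [end]
Varint 4: bytes[7:8] = 5D -> value 93 (1 byte(s))
  byte[8]=0x23 cont=0 payload=0x23=35: acc |= 35<<0 -> acc=35 shift=7 [end]
Varint 5: bytes[8:9] = 23 -> value 35 (1 byte(s))
  byte[9]=0x86 cont=1 payload=0x06=6: acc |= 6<<0 -> acc=6 shift=7
  byte[10]=0xA6 cont=1 payload=0x26=38: acc |= 38<<7 -> acc=4870 shift=14
  byte[11]=0x29 cont=0 payload=0x29=41: acc |= 41<<14 -> acc=676614 shift=21 [end]
Varint 6: bytes[9:12] = 86 A6 29 -> value 676614 (3 byte(s))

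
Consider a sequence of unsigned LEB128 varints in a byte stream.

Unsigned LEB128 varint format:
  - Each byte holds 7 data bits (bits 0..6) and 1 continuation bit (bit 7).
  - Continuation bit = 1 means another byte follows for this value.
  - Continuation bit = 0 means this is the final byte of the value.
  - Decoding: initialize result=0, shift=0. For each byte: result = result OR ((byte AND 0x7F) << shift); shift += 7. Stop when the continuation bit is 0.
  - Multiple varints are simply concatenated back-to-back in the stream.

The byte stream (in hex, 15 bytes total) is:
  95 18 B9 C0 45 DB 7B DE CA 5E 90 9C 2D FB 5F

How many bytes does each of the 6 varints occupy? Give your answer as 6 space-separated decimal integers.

  byte[0]=0x95 cont=1 payload=0x15=21: acc |= 21<<0 -> acc=21 shift=7
  byte[1]=0x18 cont=0 payload=0x18=24: acc |= 24<<7 -> acc=3093 shift=14 [end]
Varint 1: bytes[0:2] = 95 18 -> value 3093 (2 byte(s))
  byte[2]=0xB9 cont=1 payload=0x39=57: acc |= 57<<0 -> acc=57 shift=7
  byte[3]=0xC0 cont=1 payload=0x40=64: acc |= 64<<7 -> acc=8249 shift=14
  byte[4]=0x45 cont=0 payload=0x45=69: acc |= 69<<14 -> acc=1138745 shift=21 [end]
Varint 2: bytes[2:5] = B9 C0 45 -> value 1138745 (3 byte(s))
  byte[5]=0xDB cont=1 payload=0x5B=91: acc |= 91<<0 -> acc=91 shift=7
  byte[6]=0x7B cont=0 payload=0x7B=123: acc |= 123<<7 -> acc=15835 shift=14 [end]
Varint 3: bytes[5:7] = DB 7B -> value 15835 (2 byte(s))
  byte[7]=0xDE cont=1 payload=0x5E=94: acc |= 94<<0 -> acc=94 shift=7
  byte[8]=0xCA cont=1 payload=0x4A=74: acc |= 74<<7 -> acc=9566 shift=14
  byte[9]=0x5E cont=0 payload=0x5E=94: acc |= 94<<14 -> acc=1549662 shift=21 [end]
Varint 4: bytes[7:10] = DE CA 5E -> value 1549662 (3 byte(s))
  byte[10]=0x90 cont=1 payload=0x10=16: acc |= 16<<0 -> acc=16 shift=7
  byte[11]=0x9C cont=1 payload=0x1C=28: acc |= 28<<7 -> acc=3600 shift=14
  byte[12]=0x2D cont=0 payload=0x2D=45: acc |= 45<<14 -> acc=740880 shift=21 [end]
Varint 5: bytes[10:13] = 90 9C 2D -> value 740880 (3 byte(s))
  byte[13]=0xFB cont=1 payload=0x7B=123: acc |= 123<<0 -> acc=123 shift=7
  byte[14]=0x5F cont=0 payload=0x5F=95: acc |= 95<<7 -> acc=12283 shift=14 [end]
Varint 6: bytes[13:15] = FB 5F -> value 12283 (2 byte(s))

Answer: 2 3 2 3 3 2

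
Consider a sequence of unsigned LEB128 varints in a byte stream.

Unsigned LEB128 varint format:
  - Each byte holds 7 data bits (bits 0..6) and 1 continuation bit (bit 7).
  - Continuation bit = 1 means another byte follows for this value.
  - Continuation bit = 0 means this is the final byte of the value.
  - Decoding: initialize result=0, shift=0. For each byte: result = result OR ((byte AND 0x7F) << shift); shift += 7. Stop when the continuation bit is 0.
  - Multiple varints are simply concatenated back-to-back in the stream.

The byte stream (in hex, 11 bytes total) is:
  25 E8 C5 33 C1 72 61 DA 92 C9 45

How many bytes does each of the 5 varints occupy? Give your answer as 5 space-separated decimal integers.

Answer: 1 3 2 1 4

Derivation:
  byte[0]=0x25 cont=0 payload=0x25=37: acc |= 37<<0 -> acc=37 shift=7 [end]
Varint 1: bytes[0:1] = 25 -> value 37 (1 byte(s))
  byte[1]=0xE8 cont=1 payload=0x68=104: acc |= 104<<0 -> acc=104 shift=7
  byte[2]=0xC5 cont=1 payload=0x45=69: acc |= 69<<7 -> acc=8936 shift=14
  byte[3]=0x33 cont=0 payload=0x33=51: acc |= 51<<14 -> acc=844520 shift=21 [end]
Varint 2: bytes[1:4] = E8 C5 33 -> value 844520 (3 byte(s))
  byte[4]=0xC1 cont=1 payload=0x41=65: acc |= 65<<0 -> acc=65 shift=7
  byte[5]=0x72 cont=0 payload=0x72=114: acc |= 114<<7 -> acc=14657 shift=14 [end]
Varint 3: bytes[4:6] = C1 72 -> value 14657 (2 byte(s))
  byte[6]=0x61 cont=0 payload=0x61=97: acc |= 97<<0 -> acc=97 shift=7 [end]
Varint 4: bytes[6:7] = 61 -> value 97 (1 byte(s))
  byte[7]=0xDA cont=1 payload=0x5A=90: acc |= 90<<0 -> acc=90 shift=7
  byte[8]=0x92 cont=1 payload=0x12=18: acc |= 18<<7 -> acc=2394 shift=14
  byte[9]=0xC9 cont=1 payload=0x49=73: acc |= 73<<14 -> acc=1198426 shift=21
  byte[10]=0x45 cont=0 payload=0x45=69: acc |= 69<<21 -> acc=145901914 shift=28 [end]
Varint 5: bytes[7:11] = DA 92 C9 45 -> value 145901914 (4 byte(s))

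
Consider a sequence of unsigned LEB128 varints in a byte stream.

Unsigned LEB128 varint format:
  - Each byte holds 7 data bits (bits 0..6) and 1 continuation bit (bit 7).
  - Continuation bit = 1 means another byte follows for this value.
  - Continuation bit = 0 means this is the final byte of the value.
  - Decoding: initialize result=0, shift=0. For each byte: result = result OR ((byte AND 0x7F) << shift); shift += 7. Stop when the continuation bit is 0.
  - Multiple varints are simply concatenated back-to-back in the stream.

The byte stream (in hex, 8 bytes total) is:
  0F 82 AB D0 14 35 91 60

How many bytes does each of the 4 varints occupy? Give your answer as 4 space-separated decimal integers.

Answer: 1 4 1 2

Derivation:
  byte[0]=0x0F cont=0 payload=0x0F=15: acc |= 15<<0 -> acc=15 shift=7 [end]
Varint 1: bytes[0:1] = 0F -> value 15 (1 byte(s))
  byte[1]=0x82 cont=1 payload=0x02=2: acc |= 2<<0 -> acc=2 shift=7
  byte[2]=0xAB cont=1 payload=0x2B=43: acc |= 43<<7 -> acc=5506 shift=14
  byte[3]=0xD0 cont=1 payload=0x50=80: acc |= 80<<14 -> acc=1316226 shift=21
  byte[4]=0x14 cont=0 payload=0x14=20: acc |= 20<<21 -> acc=43259266 shift=28 [end]
Varint 2: bytes[1:5] = 82 AB D0 14 -> value 43259266 (4 byte(s))
  byte[5]=0x35 cont=0 payload=0x35=53: acc |= 53<<0 -> acc=53 shift=7 [end]
Varint 3: bytes[5:6] = 35 -> value 53 (1 byte(s))
  byte[6]=0x91 cont=1 payload=0x11=17: acc |= 17<<0 -> acc=17 shift=7
  byte[7]=0x60 cont=0 payload=0x60=96: acc |= 96<<7 -> acc=12305 shift=14 [end]
Varint 4: bytes[6:8] = 91 60 -> value 12305 (2 byte(s))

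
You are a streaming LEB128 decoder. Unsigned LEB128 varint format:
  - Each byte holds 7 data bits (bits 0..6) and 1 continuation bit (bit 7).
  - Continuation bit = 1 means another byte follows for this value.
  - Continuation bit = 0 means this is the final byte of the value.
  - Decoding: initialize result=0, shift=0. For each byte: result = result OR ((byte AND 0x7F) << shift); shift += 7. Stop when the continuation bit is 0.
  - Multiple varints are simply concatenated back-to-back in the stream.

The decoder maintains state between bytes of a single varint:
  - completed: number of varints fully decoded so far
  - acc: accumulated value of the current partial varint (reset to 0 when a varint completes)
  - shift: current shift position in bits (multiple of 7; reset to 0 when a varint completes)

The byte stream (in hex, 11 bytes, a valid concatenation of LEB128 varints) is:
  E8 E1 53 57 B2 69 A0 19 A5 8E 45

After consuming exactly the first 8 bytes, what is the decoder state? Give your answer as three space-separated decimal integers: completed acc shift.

Answer: 4 0 0

Derivation:
byte[0]=0xE8 cont=1 payload=0x68: acc |= 104<<0 -> completed=0 acc=104 shift=7
byte[1]=0xE1 cont=1 payload=0x61: acc |= 97<<7 -> completed=0 acc=12520 shift=14
byte[2]=0x53 cont=0 payload=0x53: varint #1 complete (value=1372392); reset -> completed=1 acc=0 shift=0
byte[3]=0x57 cont=0 payload=0x57: varint #2 complete (value=87); reset -> completed=2 acc=0 shift=0
byte[4]=0xB2 cont=1 payload=0x32: acc |= 50<<0 -> completed=2 acc=50 shift=7
byte[5]=0x69 cont=0 payload=0x69: varint #3 complete (value=13490); reset -> completed=3 acc=0 shift=0
byte[6]=0xA0 cont=1 payload=0x20: acc |= 32<<0 -> completed=3 acc=32 shift=7
byte[7]=0x19 cont=0 payload=0x19: varint #4 complete (value=3232); reset -> completed=4 acc=0 shift=0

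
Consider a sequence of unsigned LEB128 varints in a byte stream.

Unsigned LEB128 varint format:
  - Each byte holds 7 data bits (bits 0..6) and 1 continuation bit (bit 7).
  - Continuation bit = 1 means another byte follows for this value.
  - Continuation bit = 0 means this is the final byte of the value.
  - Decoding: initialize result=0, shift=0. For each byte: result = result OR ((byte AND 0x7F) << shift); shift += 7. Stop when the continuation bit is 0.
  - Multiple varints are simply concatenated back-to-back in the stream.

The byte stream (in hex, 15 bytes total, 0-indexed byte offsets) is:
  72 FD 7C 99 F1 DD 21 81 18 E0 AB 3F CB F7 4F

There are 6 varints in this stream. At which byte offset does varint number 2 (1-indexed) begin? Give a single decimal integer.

Answer: 1

Derivation:
  byte[0]=0x72 cont=0 payload=0x72=114: acc |= 114<<0 -> acc=114 shift=7 [end]
Varint 1: bytes[0:1] = 72 -> value 114 (1 byte(s))
  byte[1]=0xFD cont=1 payload=0x7D=125: acc |= 125<<0 -> acc=125 shift=7
  byte[2]=0x7C cont=0 payload=0x7C=124: acc |= 124<<7 -> acc=15997 shift=14 [end]
Varint 2: bytes[1:3] = FD 7C -> value 15997 (2 byte(s))
  byte[3]=0x99 cont=1 payload=0x19=25: acc |= 25<<0 -> acc=25 shift=7
  byte[4]=0xF1 cont=1 payload=0x71=113: acc |= 113<<7 -> acc=14489 shift=14
  byte[5]=0xDD cont=1 payload=0x5D=93: acc |= 93<<14 -> acc=1538201 shift=21
  byte[6]=0x21 cont=0 payload=0x21=33: acc |= 33<<21 -> acc=70744217 shift=28 [end]
Varint 3: bytes[3:7] = 99 F1 DD 21 -> value 70744217 (4 byte(s))
  byte[7]=0x81 cont=1 payload=0x01=1: acc |= 1<<0 -> acc=1 shift=7
  byte[8]=0x18 cont=0 payload=0x18=24: acc |= 24<<7 -> acc=3073 shift=14 [end]
Varint 4: bytes[7:9] = 81 18 -> value 3073 (2 byte(s))
  byte[9]=0xE0 cont=1 payload=0x60=96: acc |= 96<<0 -> acc=96 shift=7
  byte[10]=0xAB cont=1 payload=0x2B=43: acc |= 43<<7 -> acc=5600 shift=14
  byte[11]=0x3F cont=0 payload=0x3F=63: acc |= 63<<14 -> acc=1037792 shift=21 [end]
Varint 5: bytes[9:12] = E0 AB 3F -> value 1037792 (3 byte(s))
  byte[12]=0xCB cont=1 payload=0x4B=75: acc |= 75<<0 -> acc=75 shift=7
  byte[13]=0xF7 cont=1 payload=0x77=119: acc |= 119<<7 -> acc=15307 shift=14
  byte[14]=0x4F cont=0 payload=0x4F=79: acc |= 79<<14 -> acc=1309643 shift=21 [end]
Varint 6: bytes[12:15] = CB F7 4F -> value 1309643 (3 byte(s))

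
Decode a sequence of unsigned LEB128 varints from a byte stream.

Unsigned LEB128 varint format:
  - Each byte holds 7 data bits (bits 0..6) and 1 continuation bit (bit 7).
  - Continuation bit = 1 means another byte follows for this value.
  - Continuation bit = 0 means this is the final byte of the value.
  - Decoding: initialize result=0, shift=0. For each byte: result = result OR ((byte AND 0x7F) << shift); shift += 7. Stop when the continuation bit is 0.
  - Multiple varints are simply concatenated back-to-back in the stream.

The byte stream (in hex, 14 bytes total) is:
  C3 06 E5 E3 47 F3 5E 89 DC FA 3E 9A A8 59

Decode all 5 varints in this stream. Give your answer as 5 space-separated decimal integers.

  byte[0]=0xC3 cont=1 payload=0x43=67: acc |= 67<<0 -> acc=67 shift=7
  byte[1]=0x06 cont=0 payload=0x06=6: acc |= 6<<7 -> acc=835 shift=14 [end]
Varint 1: bytes[0:2] = C3 06 -> value 835 (2 byte(s))
  byte[2]=0xE5 cont=1 payload=0x65=101: acc |= 101<<0 -> acc=101 shift=7
  byte[3]=0xE3 cont=1 payload=0x63=99: acc |= 99<<7 -> acc=12773 shift=14
  byte[4]=0x47 cont=0 payload=0x47=71: acc |= 71<<14 -> acc=1176037 shift=21 [end]
Varint 2: bytes[2:5] = E5 E3 47 -> value 1176037 (3 byte(s))
  byte[5]=0xF3 cont=1 payload=0x73=115: acc |= 115<<0 -> acc=115 shift=7
  byte[6]=0x5E cont=0 payload=0x5E=94: acc |= 94<<7 -> acc=12147 shift=14 [end]
Varint 3: bytes[5:7] = F3 5E -> value 12147 (2 byte(s))
  byte[7]=0x89 cont=1 payload=0x09=9: acc |= 9<<0 -> acc=9 shift=7
  byte[8]=0xDC cont=1 payload=0x5C=92: acc |= 92<<7 -> acc=11785 shift=14
  byte[9]=0xFA cont=1 payload=0x7A=122: acc |= 122<<14 -> acc=2010633 shift=21
  byte[10]=0x3E cont=0 payload=0x3E=62: acc |= 62<<21 -> acc=132034057 shift=28 [end]
Varint 4: bytes[7:11] = 89 DC FA 3E -> value 132034057 (4 byte(s))
  byte[11]=0x9A cont=1 payload=0x1A=26: acc |= 26<<0 -> acc=26 shift=7
  byte[12]=0xA8 cont=1 payload=0x28=40: acc |= 40<<7 -> acc=5146 shift=14
  byte[13]=0x59 cont=0 payload=0x59=89: acc |= 89<<14 -> acc=1463322 shift=21 [end]
Varint 5: bytes[11:14] = 9A A8 59 -> value 1463322 (3 byte(s))

Answer: 835 1176037 12147 132034057 1463322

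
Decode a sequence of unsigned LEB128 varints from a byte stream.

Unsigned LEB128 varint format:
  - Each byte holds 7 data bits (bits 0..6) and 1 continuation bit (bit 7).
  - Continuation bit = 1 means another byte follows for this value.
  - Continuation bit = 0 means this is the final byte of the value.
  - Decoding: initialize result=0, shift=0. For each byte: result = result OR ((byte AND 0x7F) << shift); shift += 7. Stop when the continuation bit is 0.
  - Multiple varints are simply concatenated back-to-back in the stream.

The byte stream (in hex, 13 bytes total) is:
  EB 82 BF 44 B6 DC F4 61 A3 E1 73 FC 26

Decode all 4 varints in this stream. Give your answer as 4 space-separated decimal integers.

  byte[0]=0xEB cont=1 payload=0x6B=107: acc |= 107<<0 -> acc=107 shift=7
  byte[1]=0x82 cont=1 payload=0x02=2: acc |= 2<<7 -> acc=363 shift=14
  byte[2]=0xBF cont=1 payload=0x3F=63: acc |= 63<<14 -> acc=1032555 shift=21
  byte[3]=0x44 cont=0 payload=0x44=68: acc |= 68<<21 -> acc=143638891 shift=28 [end]
Varint 1: bytes[0:4] = EB 82 BF 44 -> value 143638891 (4 byte(s))
  byte[4]=0xB6 cont=1 payload=0x36=54: acc |= 54<<0 -> acc=54 shift=7
  byte[5]=0xDC cont=1 payload=0x5C=92: acc |= 92<<7 -> acc=11830 shift=14
  byte[6]=0xF4 cont=1 payload=0x74=116: acc |= 116<<14 -> acc=1912374 shift=21
  byte[7]=0x61 cont=0 payload=0x61=97: acc |= 97<<21 -> acc=205336118 shift=28 [end]
Varint 2: bytes[4:8] = B6 DC F4 61 -> value 205336118 (4 byte(s))
  byte[8]=0xA3 cont=1 payload=0x23=35: acc |= 35<<0 -> acc=35 shift=7
  byte[9]=0xE1 cont=1 payload=0x61=97: acc |= 97<<7 -> acc=12451 shift=14
  byte[10]=0x73 cont=0 payload=0x73=115: acc |= 115<<14 -> acc=1896611 shift=21 [end]
Varint 3: bytes[8:11] = A3 E1 73 -> value 1896611 (3 byte(s))
  byte[11]=0xFC cont=1 payload=0x7C=124: acc |= 124<<0 -> acc=124 shift=7
  byte[12]=0x26 cont=0 payload=0x26=38: acc |= 38<<7 -> acc=4988 shift=14 [end]
Varint 4: bytes[11:13] = FC 26 -> value 4988 (2 byte(s))

Answer: 143638891 205336118 1896611 4988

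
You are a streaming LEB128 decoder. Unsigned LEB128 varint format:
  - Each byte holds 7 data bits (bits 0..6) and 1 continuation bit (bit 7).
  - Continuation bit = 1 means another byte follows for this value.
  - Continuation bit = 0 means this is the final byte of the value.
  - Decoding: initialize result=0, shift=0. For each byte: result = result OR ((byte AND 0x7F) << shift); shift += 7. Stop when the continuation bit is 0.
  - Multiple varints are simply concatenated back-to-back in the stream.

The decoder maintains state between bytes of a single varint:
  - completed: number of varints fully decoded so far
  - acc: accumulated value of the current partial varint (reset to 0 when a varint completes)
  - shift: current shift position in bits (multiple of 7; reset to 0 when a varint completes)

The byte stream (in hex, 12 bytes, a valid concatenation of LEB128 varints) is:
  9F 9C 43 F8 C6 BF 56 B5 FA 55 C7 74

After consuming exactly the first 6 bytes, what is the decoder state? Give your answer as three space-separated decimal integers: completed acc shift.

Answer: 1 1041272 21

Derivation:
byte[0]=0x9F cont=1 payload=0x1F: acc |= 31<<0 -> completed=0 acc=31 shift=7
byte[1]=0x9C cont=1 payload=0x1C: acc |= 28<<7 -> completed=0 acc=3615 shift=14
byte[2]=0x43 cont=0 payload=0x43: varint #1 complete (value=1101343); reset -> completed=1 acc=0 shift=0
byte[3]=0xF8 cont=1 payload=0x78: acc |= 120<<0 -> completed=1 acc=120 shift=7
byte[4]=0xC6 cont=1 payload=0x46: acc |= 70<<7 -> completed=1 acc=9080 shift=14
byte[5]=0xBF cont=1 payload=0x3F: acc |= 63<<14 -> completed=1 acc=1041272 shift=21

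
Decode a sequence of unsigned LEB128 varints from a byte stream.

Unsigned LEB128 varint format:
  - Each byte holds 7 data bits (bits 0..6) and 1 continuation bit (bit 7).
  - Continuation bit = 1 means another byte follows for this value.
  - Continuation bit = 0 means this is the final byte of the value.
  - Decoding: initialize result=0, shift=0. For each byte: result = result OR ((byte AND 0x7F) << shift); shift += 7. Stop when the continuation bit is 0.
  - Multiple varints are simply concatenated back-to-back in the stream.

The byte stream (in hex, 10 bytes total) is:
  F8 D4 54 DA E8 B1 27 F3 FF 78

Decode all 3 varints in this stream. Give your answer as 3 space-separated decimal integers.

Answer: 1387128 82605146 1982451

Derivation:
  byte[0]=0xF8 cont=1 payload=0x78=120: acc |= 120<<0 -> acc=120 shift=7
  byte[1]=0xD4 cont=1 payload=0x54=84: acc |= 84<<7 -> acc=10872 shift=14
  byte[2]=0x54 cont=0 payload=0x54=84: acc |= 84<<14 -> acc=1387128 shift=21 [end]
Varint 1: bytes[0:3] = F8 D4 54 -> value 1387128 (3 byte(s))
  byte[3]=0xDA cont=1 payload=0x5A=90: acc |= 90<<0 -> acc=90 shift=7
  byte[4]=0xE8 cont=1 payload=0x68=104: acc |= 104<<7 -> acc=13402 shift=14
  byte[5]=0xB1 cont=1 payload=0x31=49: acc |= 49<<14 -> acc=816218 shift=21
  byte[6]=0x27 cont=0 payload=0x27=39: acc |= 39<<21 -> acc=82605146 shift=28 [end]
Varint 2: bytes[3:7] = DA E8 B1 27 -> value 82605146 (4 byte(s))
  byte[7]=0xF3 cont=1 payload=0x73=115: acc |= 115<<0 -> acc=115 shift=7
  byte[8]=0xFF cont=1 payload=0x7F=127: acc |= 127<<7 -> acc=16371 shift=14
  byte[9]=0x78 cont=0 payload=0x78=120: acc |= 120<<14 -> acc=1982451 shift=21 [end]
Varint 3: bytes[7:10] = F3 FF 78 -> value 1982451 (3 byte(s))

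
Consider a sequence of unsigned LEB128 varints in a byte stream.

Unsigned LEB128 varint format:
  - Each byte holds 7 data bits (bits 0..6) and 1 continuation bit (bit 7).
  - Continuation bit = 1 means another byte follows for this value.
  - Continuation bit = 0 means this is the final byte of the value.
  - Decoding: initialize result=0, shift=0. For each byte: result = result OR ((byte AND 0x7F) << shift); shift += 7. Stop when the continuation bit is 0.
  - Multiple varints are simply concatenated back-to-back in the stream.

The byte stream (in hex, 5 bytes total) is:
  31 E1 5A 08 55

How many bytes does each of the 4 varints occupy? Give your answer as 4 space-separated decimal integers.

  byte[0]=0x31 cont=0 payload=0x31=49: acc |= 49<<0 -> acc=49 shift=7 [end]
Varint 1: bytes[0:1] = 31 -> value 49 (1 byte(s))
  byte[1]=0xE1 cont=1 payload=0x61=97: acc |= 97<<0 -> acc=97 shift=7
  byte[2]=0x5A cont=0 payload=0x5A=90: acc |= 90<<7 -> acc=11617 shift=14 [end]
Varint 2: bytes[1:3] = E1 5A -> value 11617 (2 byte(s))
  byte[3]=0x08 cont=0 payload=0x08=8: acc |= 8<<0 -> acc=8 shift=7 [end]
Varint 3: bytes[3:4] = 08 -> value 8 (1 byte(s))
  byte[4]=0x55 cont=0 payload=0x55=85: acc |= 85<<0 -> acc=85 shift=7 [end]
Varint 4: bytes[4:5] = 55 -> value 85 (1 byte(s))

Answer: 1 2 1 1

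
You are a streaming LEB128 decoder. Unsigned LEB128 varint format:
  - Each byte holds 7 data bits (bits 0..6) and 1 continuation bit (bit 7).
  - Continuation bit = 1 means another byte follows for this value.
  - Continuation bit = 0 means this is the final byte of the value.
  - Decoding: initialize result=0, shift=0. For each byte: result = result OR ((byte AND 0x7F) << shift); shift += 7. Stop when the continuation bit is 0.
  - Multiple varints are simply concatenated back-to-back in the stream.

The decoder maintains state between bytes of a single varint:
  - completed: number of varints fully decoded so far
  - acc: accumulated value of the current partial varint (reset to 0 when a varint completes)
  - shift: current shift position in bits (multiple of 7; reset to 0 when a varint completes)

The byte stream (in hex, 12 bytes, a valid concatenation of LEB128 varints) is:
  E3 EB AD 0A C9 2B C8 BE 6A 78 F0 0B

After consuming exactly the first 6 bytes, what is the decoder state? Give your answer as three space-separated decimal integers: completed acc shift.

Answer: 2 0 0

Derivation:
byte[0]=0xE3 cont=1 payload=0x63: acc |= 99<<0 -> completed=0 acc=99 shift=7
byte[1]=0xEB cont=1 payload=0x6B: acc |= 107<<7 -> completed=0 acc=13795 shift=14
byte[2]=0xAD cont=1 payload=0x2D: acc |= 45<<14 -> completed=0 acc=751075 shift=21
byte[3]=0x0A cont=0 payload=0x0A: varint #1 complete (value=21722595); reset -> completed=1 acc=0 shift=0
byte[4]=0xC9 cont=1 payload=0x49: acc |= 73<<0 -> completed=1 acc=73 shift=7
byte[5]=0x2B cont=0 payload=0x2B: varint #2 complete (value=5577); reset -> completed=2 acc=0 shift=0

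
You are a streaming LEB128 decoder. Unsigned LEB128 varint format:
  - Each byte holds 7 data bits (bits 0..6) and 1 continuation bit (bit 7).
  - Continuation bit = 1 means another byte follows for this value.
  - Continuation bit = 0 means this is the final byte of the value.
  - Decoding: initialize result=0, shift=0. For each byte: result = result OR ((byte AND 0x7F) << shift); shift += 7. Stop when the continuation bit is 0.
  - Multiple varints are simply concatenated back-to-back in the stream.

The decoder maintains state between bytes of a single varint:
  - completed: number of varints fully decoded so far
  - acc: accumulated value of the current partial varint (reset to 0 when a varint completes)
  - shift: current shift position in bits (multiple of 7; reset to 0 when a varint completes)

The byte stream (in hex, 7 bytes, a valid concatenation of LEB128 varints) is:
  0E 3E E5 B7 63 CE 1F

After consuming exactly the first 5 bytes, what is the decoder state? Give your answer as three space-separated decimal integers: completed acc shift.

byte[0]=0x0E cont=0 payload=0x0E: varint #1 complete (value=14); reset -> completed=1 acc=0 shift=0
byte[1]=0x3E cont=0 payload=0x3E: varint #2 complete (value=62); reset -> completed=2 acc=0 shift=0
byte[2]=0xE5 cont=1 payload=0x65: acc |= 101<<0 -> completed=2 acc=101 shift=7
byte[3]=0xB7 cont=1 payload=0x37: acc |= 55<<7 -> completed=2 acc=7141 shift=14
byte[4]=0x63 cont=0 payload=0x63: varint #3 complete (value=1629157); reset -> completed=3 acc=0 shift=0

Answer: 3 0 0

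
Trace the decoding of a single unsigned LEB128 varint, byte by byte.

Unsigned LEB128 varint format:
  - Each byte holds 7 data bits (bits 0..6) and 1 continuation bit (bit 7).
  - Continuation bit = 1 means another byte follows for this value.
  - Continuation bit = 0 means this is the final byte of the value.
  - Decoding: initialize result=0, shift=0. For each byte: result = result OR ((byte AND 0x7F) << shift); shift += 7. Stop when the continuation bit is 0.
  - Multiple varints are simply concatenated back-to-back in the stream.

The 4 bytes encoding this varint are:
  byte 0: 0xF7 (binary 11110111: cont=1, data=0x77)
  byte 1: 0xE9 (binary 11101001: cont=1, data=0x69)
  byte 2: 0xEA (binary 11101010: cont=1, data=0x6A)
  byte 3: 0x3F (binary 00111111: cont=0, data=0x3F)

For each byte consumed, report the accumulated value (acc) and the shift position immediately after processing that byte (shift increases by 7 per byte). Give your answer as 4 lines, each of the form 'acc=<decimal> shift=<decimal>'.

byte 0=0xF7: payload=0x77=119, contrib = 119<<0 = 119; acc -> 119, shift -> 7
byte 1=0xE9: payload=0x69=105, contrib = 105<<7 = 13440; acc -> 13559, shift -> 14
byte 2=0xEA: payload=0x6A=106, contrib = 106<<14 = 1736704; acc -> 1750263, shift -> 21
byte 3=0x3F: payload=0x3F=63, contrib = 63<<21 = 132120576; acc -> 133870839, shift -> 28

Answer: acc=119 shift=7
acc=13559 shift=14
acc=1750263 shift=21
acc=133870839 shift=28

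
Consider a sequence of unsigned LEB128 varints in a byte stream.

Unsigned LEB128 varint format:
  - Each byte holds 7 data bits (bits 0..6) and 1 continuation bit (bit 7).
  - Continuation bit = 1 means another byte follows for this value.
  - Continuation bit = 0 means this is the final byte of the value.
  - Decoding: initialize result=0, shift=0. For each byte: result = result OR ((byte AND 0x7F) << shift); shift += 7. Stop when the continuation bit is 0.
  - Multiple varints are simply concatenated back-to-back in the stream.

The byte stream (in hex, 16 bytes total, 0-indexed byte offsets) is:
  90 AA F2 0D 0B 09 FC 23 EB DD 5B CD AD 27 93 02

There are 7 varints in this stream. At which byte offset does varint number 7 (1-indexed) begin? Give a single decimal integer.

Answer: 14

Derivation:
  byte[0]=0x90 cont=1 payload=0x10=16: acc |= 16<<0 -> acc=16 shift=7
  byte[1]=0xAA cont=1 payload=0x2A=42: acc |= 42<<7 -> acc=5392 shift=14
  byte[2]=0xF2 cont=1 payload=0x72=114: acc |= 114<<14 -> acc=1873168 shift=21
  byte[3]=0x0D cont=0 payload=0x0D=13: acc |= 13<<21 -> acc=29136144 shift=28 [end]
Varint 1: bytes[0:4] = 90 AA F2 0D -> value 29136144 (4 byte(s))
  byte[4]=0x0B cont=0 payload=0x0B=11: acc |= 11<<0 -> acc=11 shift=7 [end]
Varint 2: bytes[4:5] = 0B -> value 11 (1 byte(s))
  byte[5]=0x09 cont=0 payload=0x09=9: acc |= 9<<0 -> acc=9 shift=7 [end]
Varint 3: bytes[5:6] = 09 -> value 9 (1 byte(s))
  byte[6]=0xFC cont=1 payload=0x7C=124: acc |= 124<<0 -> acc=124 shift=7
  byte[7]=0x23 cont=0 payload=0x23=35: acc |= 35<<7 -> acc=4604 shift=14 [end]
Varint 4: bytes[6:8] = FC 23 -> value 4604 (2 byte(s))
  byte[8]=0xEB cont=1 payload=0x6B=107: acc |= 107<<0 -> acc=107 shift=7
  byte[9]=0xDD cont=1 payload=0x5D=93: acc |= 93<<7 -> acc=12011 shift=14
  byte[10]=0x5B cont=0 payload=0x5B=91: acc |= 91<<14 -> acc=1502955 shift=21 [end]
Varint 5: bytes[8:11] = EB DD 5B -> value 1502955 (3 byte(s))
  byte[11]=0xCD cont=1 payload=0x4D=77: acc |= 77<<0 -> acc=77 shift=7
  byte[12]=0xAD cont=1 payload=0x2D=45: acc |= 45<<7 -> acc=5837 shift=14
  byte[13]=0x27 cont=0 payload=0x27=39: acc |= 39<<14 -> acc=644813 shift=21 [end]
Varint 6: bytes[11:14] = CD AD 27 -> value 644813 (3 byte(s))
  byte[14]=0x93 cont=1 payload=0x13=19: acc |= 19<<0 -> acc=19 shift=7
  byte[15]=0x02 cont=0 payload=0x02=2: acc |= 2<<7 -> acc=275 shift=14 [end]
Varint 7: bytes[14:16] = 93 02 -> value 275 (2 byte(s))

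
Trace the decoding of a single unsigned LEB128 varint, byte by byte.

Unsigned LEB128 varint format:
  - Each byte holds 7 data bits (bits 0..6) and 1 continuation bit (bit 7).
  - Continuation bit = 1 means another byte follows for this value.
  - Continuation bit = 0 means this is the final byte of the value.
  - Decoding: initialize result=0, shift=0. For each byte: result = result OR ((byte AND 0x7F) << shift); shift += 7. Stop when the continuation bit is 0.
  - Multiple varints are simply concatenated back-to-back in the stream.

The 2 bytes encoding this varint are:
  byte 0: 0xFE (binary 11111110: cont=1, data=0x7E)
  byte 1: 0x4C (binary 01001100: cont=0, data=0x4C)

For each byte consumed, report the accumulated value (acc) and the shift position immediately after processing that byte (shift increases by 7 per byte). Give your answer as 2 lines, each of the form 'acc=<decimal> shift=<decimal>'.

Answer: acc=126 shift=7
acc=9854 shift=14

Derivation:
byte 0=0xFE: payload=0x7E=126, contrib = 126<<0 = 126; acc -> 126, shift -> 7
byte 1=0x4C: payload=0x4C=76, contrib = 76<<7 = 9728; acc -> 9854, shift -> 14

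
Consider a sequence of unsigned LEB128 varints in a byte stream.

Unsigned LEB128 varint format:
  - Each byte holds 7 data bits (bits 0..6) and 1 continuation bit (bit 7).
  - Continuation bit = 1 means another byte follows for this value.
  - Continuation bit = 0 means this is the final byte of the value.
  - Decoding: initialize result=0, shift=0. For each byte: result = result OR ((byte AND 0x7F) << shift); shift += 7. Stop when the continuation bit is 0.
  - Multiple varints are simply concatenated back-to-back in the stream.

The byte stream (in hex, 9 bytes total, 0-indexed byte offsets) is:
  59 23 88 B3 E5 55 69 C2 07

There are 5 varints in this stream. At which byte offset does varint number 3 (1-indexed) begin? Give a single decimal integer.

Answer: 2

Derivation:
  byte[0]=0x59 cont=0 payload=0x59=89: acc |= 89<<0 -> acc=89 shift=7 [end]
Varint 1: bytes[0:1] = 59 -> value 89 (1 byte(s))
  byte[1]=0x23 cont=0 payload=0x23=35: acc |= 35<<0 -> acc=35 shift=7 [end]
Varint 2: bytes[1:2] = 23 -> value 35 (1 byte(s))
  byte[2]=0x88 cont=1 payload=0x08=8: acc |= 8<<0 -> acc=8 shift=7
  byte[3]=0xB3 cont=1 payload=0x33=51: acc |= 51<<7 -> acc=6536 shift=14
  byte[4]=0xE5 cont=1 payload=0x65=101: acc |= 101<<14 -> acc=1661320 shift=21
  byte[5]=0x55 cont=0 payload=0x55=85: acc |= 85<<21 -> acc=179919240 shift=28 [end]
Varint 3: bytes[2:6] = 88 B3 E5 55 -> value 179919240 (4 byte(s))
  byte[6]=0x69 cont=0 payload=0x69=105: acc |= 105<<0 -> acc=105 shift=7 [end]
Varint 4: bytes[6:7] = 69 -> value 105 (1 byte(s))
  byte[7]=0xC2 cont=1 payload=0x42=66: acc |= 66<<0 -> acc=66 shift=7
  byte[8]=0x07 cont=0 payload=0x07=7: acc |= 7<<7 -> acc=962 shift=14 [end]
Varint 5: bytes[7:9] = C2 07 -> value 962 (2 byte(s))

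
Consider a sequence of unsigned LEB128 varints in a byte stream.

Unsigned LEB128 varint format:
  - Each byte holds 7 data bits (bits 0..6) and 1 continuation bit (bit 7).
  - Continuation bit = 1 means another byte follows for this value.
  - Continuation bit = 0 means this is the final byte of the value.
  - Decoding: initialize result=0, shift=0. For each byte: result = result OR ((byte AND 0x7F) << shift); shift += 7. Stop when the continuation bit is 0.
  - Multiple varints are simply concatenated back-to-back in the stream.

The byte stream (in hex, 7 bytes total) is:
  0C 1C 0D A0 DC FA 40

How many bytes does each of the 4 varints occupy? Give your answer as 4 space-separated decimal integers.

Answer: 1 1 1 4

Derivation:
  byte[0]=0x0C cont=0 payload=0x0C=12: acc |= 12<<0 -> acc=12 shift=7 [end]
Varint 1: bytes[0:1] = 0C -> value 12 (1 byte(s))
  byte[1]=0x1C cont=0 payload=0x1C=28: acc |= 28<<0 -> acc=28 shift=7 [end]
Varint 2: bytes[1:2] = 1C -> value 28 (1 byte(s))
  byte[2]=0x0D cont=0 payload=0x0D=13: acc |= 13<<0 -> acc=13 shift=7 [end]
Varint 3: bytes[2:3] = 0D -> value 13 (1 byte(s))
  byte[3]=0xA0 cont=1 payload=0x20=32: acc |= 32<<0 -> acc=32 shift=7
  byte[4]=0xDC cont=1 payload=0x5C=92: acc |= 92<<7 -> acc=11808 shift=14
  byte[5]=0xFA cont=1 payload=0x7A=122: acc |= 122<<14 -> acc=2010656 shift=21
  byte[6]=0x40 cont=0 payload=0x40=64: acc |= 64<<21 -> acc=136228384 shift=28 [end]
Varint 4: bytes[3:7] = A0 DC FA 40 -> value 136228384 (4 byte(s))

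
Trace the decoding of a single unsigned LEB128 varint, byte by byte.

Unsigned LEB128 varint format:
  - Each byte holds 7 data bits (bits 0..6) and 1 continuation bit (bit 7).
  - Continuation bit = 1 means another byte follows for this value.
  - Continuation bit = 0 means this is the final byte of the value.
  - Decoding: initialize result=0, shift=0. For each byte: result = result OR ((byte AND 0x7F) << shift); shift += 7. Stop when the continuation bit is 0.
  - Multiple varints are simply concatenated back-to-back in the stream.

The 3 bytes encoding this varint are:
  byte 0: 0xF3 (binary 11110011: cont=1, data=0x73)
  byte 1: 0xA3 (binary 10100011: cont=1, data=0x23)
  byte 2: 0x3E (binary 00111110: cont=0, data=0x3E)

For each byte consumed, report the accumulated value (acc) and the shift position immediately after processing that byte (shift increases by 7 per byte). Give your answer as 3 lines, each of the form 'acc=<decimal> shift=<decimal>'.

byte 0=0xF3: payload=0x73=115, contrib = 115<<0 = 115; acc -> 115, shift -> 7
byte 1=0xA3: payload=0x23=35, contrib = 35<<7 = 4480; acc -> 4595, shift -> 14
byte 2=0x3E: payload=0x3E=62, contrib = 62<<14 = 1015808; acc -> 1020403, shift -> 21

Answer: acc=115 shift=7
acc=4595 shift=14
acc=1020403 shift=21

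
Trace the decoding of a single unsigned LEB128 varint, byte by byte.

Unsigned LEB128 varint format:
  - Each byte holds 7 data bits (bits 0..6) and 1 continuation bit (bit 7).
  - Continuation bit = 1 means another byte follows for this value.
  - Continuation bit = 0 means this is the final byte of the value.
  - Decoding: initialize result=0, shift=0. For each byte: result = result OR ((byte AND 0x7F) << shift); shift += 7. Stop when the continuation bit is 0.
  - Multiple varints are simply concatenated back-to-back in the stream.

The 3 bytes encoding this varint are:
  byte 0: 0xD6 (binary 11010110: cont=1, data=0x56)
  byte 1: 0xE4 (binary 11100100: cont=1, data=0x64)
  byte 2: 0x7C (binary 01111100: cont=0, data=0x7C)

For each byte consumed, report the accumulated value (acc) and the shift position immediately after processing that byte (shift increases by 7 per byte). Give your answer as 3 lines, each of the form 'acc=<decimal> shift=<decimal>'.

Answer: acc=86 shift=7
acc=12886 shift=14
acc=2044502 shift=21

Derivation:
byte 0=0xD6: payload=0x56=86, contrib = 86<<0 = 86; acc -> 86, shift -> 7
byte 1=0xE4: payload=0x64=100, contrib = 100<<7 = 12800; acc -> 12886, shift -> 14
byte 2=0x7C: payload=0x7C=124, contrib = 124<<14 = 2031616; acc -> 2044502, shift -> 21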